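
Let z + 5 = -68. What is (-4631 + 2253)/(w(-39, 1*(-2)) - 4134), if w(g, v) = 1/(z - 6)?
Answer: 187862/326587 ≈ 0.57523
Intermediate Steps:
z = -73 (z = -5 - 68 = -73)
w(g, v) = -1/79 (w(g, v) = 1/(-73 - 6) = 1/(-79) = -1/79)
(-4631 + 2253)/(w(-39, 1*(-2)) - 4134) = (-4631 + 2253)/(-1/79 - 4134) = -2378/(-326587/79) = -2378*(-79/326587) = 187862/326587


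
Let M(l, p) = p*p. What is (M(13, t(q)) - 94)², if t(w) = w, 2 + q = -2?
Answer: 6084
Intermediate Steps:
q = -4 (q = -2 - 2 = -4)
M(l, p) = p²
(M(13, t(q)) - 94)² = ((-4)² - 94)² = (16 - 94)² = (-78)² = 6084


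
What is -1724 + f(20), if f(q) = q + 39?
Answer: -1665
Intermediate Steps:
f(q) = 39 + q
-1724 + f(20) = -1724 + (39 + 20) = -1724 + 59 = -1665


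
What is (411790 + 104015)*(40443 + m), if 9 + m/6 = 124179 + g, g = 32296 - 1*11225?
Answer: 470356905645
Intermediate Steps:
g = 21071 (g = 32296 - 11225 = 21071)
m = 871446 (m = -54 + 6*(124179 + 21071) = -54 + 6*145250 = -54 + 871500 = 871446)
(411790 + 104015)*(40443 + m) = (411790 + 104015)*(40443 + 871446) = 515805*911889 = 470356905645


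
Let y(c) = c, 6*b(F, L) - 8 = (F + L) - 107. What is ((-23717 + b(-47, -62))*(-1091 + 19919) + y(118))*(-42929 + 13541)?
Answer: 13142203747656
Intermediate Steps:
b(F, L) = -33/2 + F/6 + L/6 (b(F, L) = 4/3 + ((F + L) - 107)/6 = 4/3 + (-107 + F + L)/6 = 4/3 + (-107/6 + F/6 + L/6) = -33/2 + F/6 + L/6)
((-23717 + b(-47, -62))*(-1091 + 19919) + y(118))*(-42929 + 13541) = ((-23717 + (-33/2 + (⅙)*(-47) + (⅙)*(-62)))*(-1091 + 19919) + 118)*(-42929 + 13541) = ((-23717 + (-33/2 - 47/6 - 31/3))*18828 + 118)*(-29388) = ((-23717 - 104/3)*18828 + 118)*(-29388) = (-71255/3*18828 + 118)*(-29388) = (-447196380 + 118)*(-29388) = -447196262*(-29388) = 13142203747656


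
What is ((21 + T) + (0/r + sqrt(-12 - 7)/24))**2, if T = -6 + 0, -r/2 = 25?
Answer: (360 + I*sqrt(19))**2/576 ≈ 224.97 + 5.4486*I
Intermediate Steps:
r = -50 (r = -2*25 = -50)
T = -6
((21 + T) + (0/r + sqrt(-12 - 7)/24))**2 = ((21 - 6) + (0/(-50) + sqrt(-12 - 7)/24))**2 = (15 + (0*(-1/50) + sqrt(-19)*(1/24)))**2 = (15 + (0 + (I*sqrt(19))*(1/24)))**2 = (15 + (0 + I*sqrt(19)/24))**2 = (15 + I*sqrt(19)/24)**2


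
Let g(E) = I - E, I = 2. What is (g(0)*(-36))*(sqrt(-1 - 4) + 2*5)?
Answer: -720 - 72*I*sqrt(5) ≈ -720.0 - 161.0*I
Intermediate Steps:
g(E) = 2 - E
(g(0)*(-36))*(sqrt(-1 - 4) + 2*5) = ((2 - 1*0)*(-36))*(sqrt(-1 - 4) + 2*5) = ((2 + 0)*(-36))*(sqrt(-5) + 10) = (2*(-36))*(I*sqrt(5) + 10) = -72*(10 + I*sqrt(5)) = -720 - 72*I*sqrt(5)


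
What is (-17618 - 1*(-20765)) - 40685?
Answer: -37538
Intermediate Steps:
(-17618 - 1*(-20765)) - 40685 = (-17618 + 20765) - 40685 = 3147 - 40685 = -37538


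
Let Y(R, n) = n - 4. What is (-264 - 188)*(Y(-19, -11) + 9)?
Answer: 2712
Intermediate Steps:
Y(R, n) = -4 + n
(-264 - 188)*(Y(-19, -11) + 9) = (-264 - 188)*((-4 - 11) + 9) = -452*(-15 + 9) = -452*(-6) = 2712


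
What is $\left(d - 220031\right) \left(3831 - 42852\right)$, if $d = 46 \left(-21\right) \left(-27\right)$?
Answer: $7568083929$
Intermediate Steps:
$d = 26082$ ($d = \left(-966\right) \left(-27\right) = 26082$)
$\left(d - 220031\right) \left(3831 - 42852\right) = \left(26082 - 220031\right) \left(3831 - 42852\right) = \left(-193949\right) \left(-39021\right) = 7568083929$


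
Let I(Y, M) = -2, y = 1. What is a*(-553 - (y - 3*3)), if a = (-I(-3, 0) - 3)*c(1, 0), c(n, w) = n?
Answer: 545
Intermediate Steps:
a = -1 (a = (-1*(-2) - 3)*1 = (2 - 3)*1 = -1*1 = -1)
a*(-553 - (y - 3*3)) = -(-553 - (1 - 3*3)) = -(-553 - (1 - 9)) = -(-553 - 1*(-8)) = -(-553 + 8) = -1*(-545) = 545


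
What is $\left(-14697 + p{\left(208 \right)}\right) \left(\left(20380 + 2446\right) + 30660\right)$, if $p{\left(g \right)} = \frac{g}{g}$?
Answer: $-786030256$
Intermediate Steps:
$p{\left(g \right)} = 1$
$\left(-14697 + p{\left(208 \right)}\right) \left(\left(20380 + 2446\right) + 30660\right) = \left(-14697 + 1\right) \left(\left(20380 + 2446\right) + 30660\right) = - 14696 \left(22826 + 30660\right) = \left(-14696\right) 53486 = -786030256$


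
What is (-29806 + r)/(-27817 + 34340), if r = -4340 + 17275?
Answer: -16871/6523 ≈ -2.5864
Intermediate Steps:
r = 12935
(-29806 + r)/(-27817 + 34340) = (-29806 + 12935)/(-27817 + 34340) = -16871/6523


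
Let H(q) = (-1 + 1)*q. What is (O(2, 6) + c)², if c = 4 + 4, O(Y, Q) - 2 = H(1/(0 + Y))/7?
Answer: 100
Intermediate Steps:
H(q) = 0 (H(q) = 0*q = 0)
O(Y, Q) = 2 (O(Y, Q) = 2 + 0/7 = 2 + 0*(⅐) = 2 + 0 = 2)
c = 8
(O(2, 6) + c)² = (2 + 8)² = 10² = 100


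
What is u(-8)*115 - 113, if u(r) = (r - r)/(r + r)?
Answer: -113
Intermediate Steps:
u(r) = 0 (u(r) = 0/((2*r)) = 0*(1/(2*r)) = 0)
u(-8)*115 - 113 = 0*115 - 113 = 0 - 113 = -113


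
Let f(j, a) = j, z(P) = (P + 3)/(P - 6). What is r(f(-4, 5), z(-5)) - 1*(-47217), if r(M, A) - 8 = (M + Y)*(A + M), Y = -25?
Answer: 520693/11 ≈ 47336.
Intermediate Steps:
z(P) = (3 + P)/(-6 + P)
r(M, A) = 8 + (-25 + M)*(A + M) (r(M, A) = 8 + (M - 25)*(A + M) = 8 + (-25 + M)*(A + M))
r(f(-4, 5), z(-5)) - 1*(-47217) = (8 + (-4)² - 25*(3 - 5)/(-6 - 5) - 25*(-4) + ((3 - 5)/(-6 - 5))*(-4)) - 1*(-47217) = (8 + 16 - 25*(-2)/(-11) + 100 + (-2/(-11))*(-4)) + 47217 = (8 + 16 - (-25)*(-2)/11 + 100 - 1/11*(-2)*(-4)) + 47217 = (8 + 16 - 25*2/11 + 100 + (2/11)*(-4)) + 47217 = (8 + 16 - 50/11 + 100 - 8/11) + 47217 = 1306/11 + 47217 = 520693/11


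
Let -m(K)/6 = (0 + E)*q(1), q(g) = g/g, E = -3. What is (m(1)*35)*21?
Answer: 13230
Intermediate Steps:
q(g) = 1
m(K) = 18 (m(K) = -6*(0 - 3) = -(-18) = -6*(-3) = 18)
(m(1)*35)*21 = (18*35)*21 = 630*21 = 13230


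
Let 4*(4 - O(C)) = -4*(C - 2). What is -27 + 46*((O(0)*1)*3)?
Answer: 249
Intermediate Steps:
O(C) = 2 + C (O(C) = 4 - (-1)*(C - 2) = 4 - (-1)*(-2 + C) = 4 - (8 - 4*C)/4 = 4 + (-2 + C) = 2 + C)
-27 + 46*((O(0)*1)*3) = -27 + 46*(((2 + 0)*1)*3) = -27 + 46*((2*1)*3) = -27 + 46*(2*3) = -27 + 46*6 = -27 + 276 = 249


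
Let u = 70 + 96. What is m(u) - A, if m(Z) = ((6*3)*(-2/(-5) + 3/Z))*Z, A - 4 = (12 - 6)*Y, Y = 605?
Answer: -11924/5 ≈ -2384.8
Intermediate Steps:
u = 166
A = 3634 (A = 4 + (12 - 6)*605 = 4 + 6*605 = 4 + 3630 = 3634)
m(Z) = Z*(36/5 + 54/Z) (m(Z) = (18*(-2*(-⅕) + 3/Z))*Z = (18*(⅖ + 3/Z))*Z = (36/5 + 54/Z)*Z = Z*(36/5 + 54/Z))
m(u) - A = (54 + (36/5)*166) - 1*3634 = (54 + 5976/5) - 3634 = 6246/5 - 3634 = -11924/5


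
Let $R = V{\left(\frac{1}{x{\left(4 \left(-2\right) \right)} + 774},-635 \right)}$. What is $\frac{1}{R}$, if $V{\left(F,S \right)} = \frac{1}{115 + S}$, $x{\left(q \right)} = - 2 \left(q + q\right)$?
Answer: $-520$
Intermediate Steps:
$x{\left(q \right)} = - 4 q$ ($x{\left(q \right)} = - 2 \cdot 2 q = - 4 q$)
$R = - \frac{1}{520}$ ($R = \frac{1}{115 - 635} = \frac{1}{-520} = - \frac{1}{520} \approx -0.0019231$)
$\frac{1}{R} = \frac{1}{- \frac{1}{520}} = -520$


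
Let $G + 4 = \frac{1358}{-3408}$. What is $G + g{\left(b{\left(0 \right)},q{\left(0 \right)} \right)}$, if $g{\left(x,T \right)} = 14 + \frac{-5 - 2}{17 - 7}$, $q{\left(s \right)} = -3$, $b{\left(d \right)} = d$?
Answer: $\frac{75841}{8520} \approx 8.9015$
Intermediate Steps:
$g{\left(x,T \right)} = \frac{133}{10}$ ($g{\left(x,T \right)} = 14 - \frac{7}{10} = \frac{133}{10}$)
$G = - \frac{7495}{1704}$ ($G = -4 + \frac{1358}{-3408} = -4 + 1358 \left(- \frac{1}{3408}\right) = -4 - \frac{679}{1704} = - \frac{7495}{1704} \approx -4.3985$)
$G + g{\left(b{\left(0 \right)},q{\left(0 \right)} \right)} = - \frac{7495}{1704} + \frac{133}{10} = \frac{75841}{8520}$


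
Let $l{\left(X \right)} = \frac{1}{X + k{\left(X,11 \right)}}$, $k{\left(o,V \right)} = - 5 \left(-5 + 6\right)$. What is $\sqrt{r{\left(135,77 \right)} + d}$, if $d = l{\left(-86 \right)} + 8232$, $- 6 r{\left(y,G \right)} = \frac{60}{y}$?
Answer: $\frac{\sqrt{5521647495}}{819} \approx 90.73$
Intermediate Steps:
$k{\left(o,V \right)} = -5$ ($k{\left(o,V \right)} = \left(-5\right) 1 = -5$)
$l{\left(X \right)} = \frac{1}{-5 + X}$ ($l{\left(X \right)} = \frac{1}{X - 5} = \frac{1}{-5 + X}$)
$r{\left(y,G \right)} = - \frac{10}{y}$ ($r{\left(y,G \right)} = - \frac{60 \frac{1}{y}}{6} = - \frac{10}{y}$)
$d = \frac{749111}{91}$ ($d = \frac{1}{-5 - 86} + 8232 = \frac{1}{-91} + 8232 = - \frac{1}{91} + 8232 = \frac{749111}{91} \approx 8232.0$)
$\sqrt{r{\left(135,77 \right)} + d} = \sqrt{- \frac{10}{135} + \frac{749111}{91}} = \sqrt{\left(-10\right) \frac{1}{135} + \frac{749111}{91}} = \sqrt{- \frac{2}{27} + \frac{749111}{91}} = \sqrt{\frac{20225815}{2457}} = \frac{\sqrt{5521647495}}{819}$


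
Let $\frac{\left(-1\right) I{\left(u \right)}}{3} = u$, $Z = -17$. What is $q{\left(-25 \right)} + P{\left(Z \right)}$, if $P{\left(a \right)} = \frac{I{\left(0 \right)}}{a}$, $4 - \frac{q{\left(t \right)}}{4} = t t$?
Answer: $-2484$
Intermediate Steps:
$I{\left(u \right)} = - 3 u$
$q{\left(t \right)} = 16 - 4 t^{2}$ ($q{\left(t \right)} = 16 - 4 t t = 16 - 4 t^{2}$)
$P{\left(a \right)} = 0$ ($P{\left(a \right)} = \frac{\left(-3\right) 0}{a} = \frac{0}{a} = 0$)
$q{\left(-25 \right)} + P{\left(Z \right)} = \left(16 - 4 \left(-25\right)^{2}\right) + 0 = \left(16 - 2500\right) + 0 = -2484 + 0 = -2484$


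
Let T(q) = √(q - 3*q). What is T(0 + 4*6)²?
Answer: -48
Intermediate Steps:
T(q) = √2*√(-q) (T(q) = √(-2*q) = √2*√(-q))
T(0 + 4*6)² = (√2*√(-(0 + 4*6)))² = (√2*√(-(0 + 24)))² = (√2*√(-1*24))² = (√2*√(-24))² = (√2*(2*I*√6))² = (4*I*√3)² = -48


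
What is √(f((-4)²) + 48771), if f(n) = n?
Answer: √48787 ≈ 220.88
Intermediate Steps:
√(f((-4)²) + 48771) = √((-4)² + 48771) = √(16 + 48771) = √48787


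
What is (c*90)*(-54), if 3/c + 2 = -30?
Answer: 3645/8 ≈ 455.63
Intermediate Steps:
c = -3/32 (c = 3/(-2 - 30) = 3/(-32) = 3*(-1/32) = -3/32 ≈ -0.093750)
(c*90)*(-54) = -3/32*90*(-54) = -135/16*(-54) = 3645/8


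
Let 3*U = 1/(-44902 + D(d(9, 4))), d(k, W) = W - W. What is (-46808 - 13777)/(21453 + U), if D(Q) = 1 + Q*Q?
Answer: -8160981255/2889783458 ≈ -2.8241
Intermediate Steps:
d(k, W) = 0
D(Q) = 1 + Q²
U = -1/134703 (U = 1/(3*(-44902 + (1 + 0²))) = 1/(3*(-44902 + (1 + 0))) = 1/(3*(-44902 + 1)) = (⅓)/(-44901) = (⅓)*(-1/44901) = -1/134703 ≈ -7.4237e-6)
(-46808 - 13777)/(21453 + U) = (-46808 - 13777)/(21453 - 1/134703) = -60585/2889783458/134703 = -60585*134703/2889783458 = -8160981255/2889783458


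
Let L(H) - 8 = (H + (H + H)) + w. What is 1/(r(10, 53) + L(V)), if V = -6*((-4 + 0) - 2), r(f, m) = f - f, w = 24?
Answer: 1/140 ≈ 0.0071429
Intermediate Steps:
r(f, m) = 0
V = 36 (V = -6*(-4 - 2) = -6*(-6) = -2*(-18) = 36)
L(H) = 32 + 3*H (L(H) = 8 + ((H + (H + H)) + 24) = 8 + ((H + 2*H) + 24) = 8 + (3*H + 24) = 8 + (24 + 3*H) = 32 + 3*H)
1/(r(10, 53) + L(V)) = 1/(0 + (32 + 3*36)) = 1/(0 + (32 + 108)) = 1/(0 + 140) = 1/140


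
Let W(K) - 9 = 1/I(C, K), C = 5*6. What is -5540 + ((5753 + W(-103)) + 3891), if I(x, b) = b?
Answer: 423638/103 ≈ 4113.0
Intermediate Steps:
C = 30
W(K) = 9 + 1/K
-5540 + ((5753 + W(-103)) + 3891) = -5540 + ((5753 + (9 + 1/(-103))) + 3891) = -5540 + ((5753 + (9 - 1/103)) + 3891) = -5540 + ((5753 + 926/103) + 3891) = -5540 + (593485/103 + 3891) = -5540 + 994258/103 = 423638/103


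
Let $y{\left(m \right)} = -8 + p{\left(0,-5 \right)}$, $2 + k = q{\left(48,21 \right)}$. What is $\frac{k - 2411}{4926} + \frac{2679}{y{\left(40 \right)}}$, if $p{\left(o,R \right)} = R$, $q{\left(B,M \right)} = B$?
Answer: $- \frac{13227499}{64038} \approx -206.56$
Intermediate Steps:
$k = 46$ ($k = -2 + 48 = 46$)
$y{\left(m \right)} = -13$ ($y{\left(m \right)} = -8 - 5 = -13$)
$\frac{k - 2411}{4926} + \frac{2679}{y{\left(40 \right)}} = \frac{46 - 2411}{4926} + \frac{2679}{-13} = \left(-2365\right) \frac{1}{4926} + 2679 \left(- \frac{1}{13}\right) = - \frac{2365}{4926} - \frac{2679}{13} = - \frac{13227499}{64038}$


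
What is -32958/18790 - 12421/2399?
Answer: -156228416/22538605 ≈ -6.9316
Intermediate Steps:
-32958/18790 - 12421/2399 = -32958*1/18790 - 12421*1/2399 = -16479/9395 - 12421/2399 = -156228416/22538605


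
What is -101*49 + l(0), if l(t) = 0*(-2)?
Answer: -4949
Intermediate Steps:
l(t) = 0
-101*49 + l(0) = -101*49 + 0 = -4949 + 0 = -4949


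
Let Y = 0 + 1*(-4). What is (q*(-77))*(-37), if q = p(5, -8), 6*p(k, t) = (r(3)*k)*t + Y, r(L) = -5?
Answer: 279202/3 ≈ 93067.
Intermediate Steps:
Y = -4 (Y = 0 - 4 = -4)
p(k, t) = -⅔ - 5*k*t/6 (p(k, t) = ((-5*k)*t - 4)/6 = (-5*k*t - 4)/6 = (-4 - 5*k*t)/6 = -⅔ - 5*k*t/6)
q = 98/3 (q = -⅔ - ⅚*5*(-8) = -⅔ + 100/3 = 98/3 ≈ 32.667)
(q*(-77))*(-37) = ((98/3)*(-77))*(-37) = -7546/3*(-37) = 279202/3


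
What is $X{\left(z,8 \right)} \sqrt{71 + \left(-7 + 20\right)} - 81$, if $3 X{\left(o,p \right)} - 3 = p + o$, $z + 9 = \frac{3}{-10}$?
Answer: $-81 + \frac{17 \sqrt{21}}{15} \approx -75.806$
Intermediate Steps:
$z = - \frac{93}{10}$ ($z = -9 + \frac{3}{-10} = -9 + 3 \left(- \frac{1}{10}\right) = -9 - \frac{3}{10} = - \frac{93}{10} \approx -9.3$)
$X{\left(o,p \right)} = 1 + \frac{o}{3} + \frac{p}{3}$ ($X{\left(o,p \right)} = 1 + \frac{p + o}{3} = 1 + \frac{o + p}{3} = 1 + \left(\frac{o}{3} + \frac{p}{3}\right) = 1 + \frac{o}{3} + \frac{p}{3}$)
$X{\left(z,8 \right)} \sqrt{71 + \left(-7 + 20\right)} - 81 = \left(1 + \frac{1}{3} \left(- \frac{93}{10}\right) + \frac{1}{3} \cdot 8\right) \sqrt{71 + \left(-7 + 20\right)} - 81 = \left(1 - \frac{31}{10} + \frac{8}{3}\right) \sqrt{71 + 13} - 81 = \frac{17 \sqrt{84}}{30} - 81 = \frac{17 \cdot 2 \sqrt{21}}{30} - 81 = \frac{17 \sqrt{21}}{15} - 81 = -81 + \frac{17 \sqrt{21}}{15}$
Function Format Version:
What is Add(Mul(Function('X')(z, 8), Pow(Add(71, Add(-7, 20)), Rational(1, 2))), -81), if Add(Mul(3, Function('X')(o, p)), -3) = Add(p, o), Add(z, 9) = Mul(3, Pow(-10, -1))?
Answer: Add(-81, Mul(Rational(17, 15), Pow(21, Rational(1, 2)))) ≈ -75.806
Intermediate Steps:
z = Rational(-93, 10) (z = Add(-9, Mul(3, Pow(-10, -1))) = Add(-9, Mul(3, Rational(-1, 10))) = Add(-9, Rational(-3, 10)) = Rational(-93, 10) ≈ -9.3000)
Function('X')(o, p) = Add(1, Mul(Rational(1, 3), o), Mul(Rational(1, 3), p)) (Function('X')(o, p) = Add(1, Mul(Rational(1, 3), Add(p, o))) = Add(1, Mul(Rational(1, 3), Add(o, p))) = Add(1, Add(Mul(Rational(1, 3), o), Mul(Rational(1, 3), p))) = Add(1, Mul(Rational(1, 3), o), Mul(Rational(1, 3), p)))
Add(Mul(Function('X')(z, 8), Pow(Add(71, Add(-7, 20)), Rational(1, 2))), -81) = Add(Mul(Add(1, Mul(Rational(1, 3), Rational(-93, 10)), Mul(Rational(1, 3), 8)), Pow(Add(71, Add(-7, 20)), Rational(1, 2))), -81) = Add(Mul(Add(1, Rational(-31, 10), Rational(8, 3)), Pow(Add(71, 13), Rational(1, 2))), -81) = Add(Mul(Rational(17, 30), Pow(84, Rational(1, 2))), -81) = Add(Mul(Rational(17, 30), Mul(2, Pow(21, Rational(1, 2)))), -81) = Add(Mul(Rational(17, 15), Pow(21, Rational(1, 2))), -81) = Add(-81, Mul(Rational(17, 15), Pow(21, Rational(1, 2))))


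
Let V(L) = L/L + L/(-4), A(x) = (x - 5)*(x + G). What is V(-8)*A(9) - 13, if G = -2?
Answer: 71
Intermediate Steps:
A(x) = (-5 + x)*(-2 + x) (A(x) = (x - 5)*(x - 2) = (-5 + x)*(-2 + x))
V(L) = 1 - L/4 (V(L) = 1 + L*(-¼) = 1 - L/4)
V(-8)*A(9) - 13 = (1 - ¼*(-8))*(10 + 9² - 7*9) - 13 = (1 + 2)*(10 + 81 - 63) - 13 = 3*28 - 13 = 84 - 13 = 71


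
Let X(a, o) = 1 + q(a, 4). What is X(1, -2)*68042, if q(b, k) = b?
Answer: 136084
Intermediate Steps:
X(a, o) = 1 + a
X(1, -2)*68042 = (1 + 1)*68042 = 2*68042 = 136084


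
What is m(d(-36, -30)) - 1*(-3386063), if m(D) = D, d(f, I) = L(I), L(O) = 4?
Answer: 3386067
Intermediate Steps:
d(f, I) = 4
m(d(-36, -30)) - 1*(-3386063) = 4 - 1*(-3386063) = 4 + 3386063 = 3386067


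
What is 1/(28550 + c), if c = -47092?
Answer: -1/18542 ≈ -5.3932e-5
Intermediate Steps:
1/(28550 + c) = 1/(28550 - 47092) = 1/(-18542) = -1/18542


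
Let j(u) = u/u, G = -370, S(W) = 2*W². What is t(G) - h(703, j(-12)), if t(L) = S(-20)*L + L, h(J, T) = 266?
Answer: -296636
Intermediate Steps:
j(u) = 1
t(L) = 801*L (t(L) = (2*(-20)²)*L + L = (2*400)*L + L = 800*L + L = 801*L)
t(G) - h(703, j(-12)) = 801*(-370) - 1*266 = -296370 - 266 = -296636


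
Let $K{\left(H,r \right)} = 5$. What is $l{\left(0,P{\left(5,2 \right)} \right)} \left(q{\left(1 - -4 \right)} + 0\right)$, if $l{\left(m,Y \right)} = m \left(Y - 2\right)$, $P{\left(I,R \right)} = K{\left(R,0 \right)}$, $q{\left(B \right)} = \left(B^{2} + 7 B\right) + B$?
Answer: $0$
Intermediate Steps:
$q{\left(B \right)} = B^{2} + 8 B$
$P{\left(I,R \right)} = 5$
$l{\left(m,Y \right)} = m \left(-2 + Y\right)$
$l{\left(0,P{\left(5,2 \right)} \right)} \left(q{\left(1 - -4 \right)} + 0\right) = 0 \left(-2 + 5\right) \left(\left(1 - -4\right) \left(8 + \left(1 - -4\right)\right) + 0\right) = 0 \cdot 3 \left(\left(1 + 4\right) \left(8 + \left(1 + 4\right)\right) + 0\right) = 0 \left(5 \left(8 + 5\right) + 0\right) = 0 \left(5 \cdot 13 + 0\right) = 0 \left(65 + 0\right) = 0 \cdot 65 = 0$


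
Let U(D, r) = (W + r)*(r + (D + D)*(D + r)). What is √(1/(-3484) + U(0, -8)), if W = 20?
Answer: I*√291319015/1742 ≈ 9.798*I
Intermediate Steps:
U(D, r) = (20 + r)*(r + 2*D*(D + r)) (U(D, r) = (20 + r)*(r + (D + D)*(D + r)) = (20 + r)*(r + (2*D)*(D + r)) = (20 + r)*(r + 2*D*(D + r)))
√(1/(-3484) + U(0, -8)) = √(1/(-3484) + ((-8)² + 20*(-8) + 40*0² + 2*0*(-8)² + 2*(-8)*0² + 40*0*(-8))) = √(-1/3484 + (64 - 160 + 40*0 + 2*0*64 + 2*(-8)*0 + 0)) = √(-1/3484 + (64 - 160 + 0 + 0 + 0 + 0)) = √(-1/3484 - 96) = √(-334465/3484) = I*√291319015/1742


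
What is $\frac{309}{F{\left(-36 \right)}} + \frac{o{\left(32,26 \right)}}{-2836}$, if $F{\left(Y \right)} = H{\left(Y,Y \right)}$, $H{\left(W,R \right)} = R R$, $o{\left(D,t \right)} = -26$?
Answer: $\frac{75835}{306288} \approx 0.24759$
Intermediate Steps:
$H{\left(W,R \right)} = R^{2}$
$F{\left(Y \right)} = Y^{2}$
$\frac{309}{F{\left(-36 \right)}} + \frac{o{\left(32,26 \right)}}{-2836} = \frac{309}{\left(-36\right)^{2}} - \frac{26}{-2836} = \frac{309}{1296} - - \frac{13}{1418} = 309 \cdot \frac{1}{1296} + \frac{13}{1418} = \frac{103}{432} + \frac{13}{1418} = \frac{75835}{306288}$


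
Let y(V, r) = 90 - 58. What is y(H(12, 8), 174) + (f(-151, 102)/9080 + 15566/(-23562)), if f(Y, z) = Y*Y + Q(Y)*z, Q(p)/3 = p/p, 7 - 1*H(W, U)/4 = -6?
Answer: 3624641287/106971480 ≈ 33.884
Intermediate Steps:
H(W, U) = 52 (H(W, U) = 28 - 4*(-6) = 28 + 24 = 52)
y(V, r) = 32
Q(p) = 3 (Q(p) = 3*(p/p) = 3*1 = 3)
f(Y, z) = Y² + 3*z (f(Y, z) = Y*Y + 3*z = Y² + 3*z)
y(H(12, 8), 174) + (f(-151, 102)/9080 + 15566/(-23562)) = 32 + (((-151)² + 3*102)/9080 + 15566/(-23562)) = 32 + ((22801 + 306)*(1/9080) + 15566*(-1/23562)) = 32 + (23107*(1/9080) - 7783/11781) = 32 + (23107/9080 - 7783/11781) = 32 + 201553927/106971480 = 3624641287/106971480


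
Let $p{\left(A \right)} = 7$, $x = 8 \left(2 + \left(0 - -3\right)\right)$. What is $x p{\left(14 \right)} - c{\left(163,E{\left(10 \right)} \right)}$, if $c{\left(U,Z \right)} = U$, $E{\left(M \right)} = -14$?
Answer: $117$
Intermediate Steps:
$x = 40$ ($x = 8 \left(2 + \left(0 + 3\right)\right) = 8 \left(2 + 3\right) = 8 \cdot 5 = 40$)
$x p{\left(14 \right)} - c{\left(163,E{\left(10 \right)} \right)} = 40 \cdot 7 - 163 = 280 - 163 = 117$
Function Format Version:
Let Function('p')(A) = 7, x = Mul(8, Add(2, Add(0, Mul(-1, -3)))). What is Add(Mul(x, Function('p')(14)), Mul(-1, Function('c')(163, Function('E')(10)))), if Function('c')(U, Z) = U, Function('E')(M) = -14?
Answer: 117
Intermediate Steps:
x = 40 (x = Mul(8, Add(2, Add(0, 3))) = Mul(8, Add(2, 3)) = Mul(8, 5) = 40)
Add(Mul(x, Function('p')(14)), Mul(-1, Function('c')(163, Function('E')(10)))) = Add(Mul(40, 7), Mul(-1, 163)) = Add(280, -163) = 117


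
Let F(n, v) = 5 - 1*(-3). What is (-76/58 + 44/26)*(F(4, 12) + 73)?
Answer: 11664/377 ≈ 30.939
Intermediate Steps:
F(n, v) = 8 (F(n, v) = 5 + 3 = 8)
(-76/58 + 44/26)*(F(4, 12) + 73) = (-76/58 + 44/26)*(8 + 73) = (-76*1/58 + 44*(1/26))*81 = (-38/29 + 22/13)*81 = (144/377)*81 = 11664/377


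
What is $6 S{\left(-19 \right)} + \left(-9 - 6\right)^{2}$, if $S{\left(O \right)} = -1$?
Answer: $219$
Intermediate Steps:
$6 S{\left(-19 \right)} + \left(-9 - 6\right)^{2} = 6 \left(-1\right) + \left(-9 - 6\right)^{2} = -6 + \left(-15\right)^{2} = -6 + 225 = 219$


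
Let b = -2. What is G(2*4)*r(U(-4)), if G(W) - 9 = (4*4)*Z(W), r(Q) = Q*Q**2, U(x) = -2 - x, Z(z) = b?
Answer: -184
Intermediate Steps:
Z(z) = -2
r(Q) = Q**3
G(W) = -23 (G(W) = 9 + (4*4)*(-2) = 9 + 16*(-2) = 9 - 32 = -23)
G(2*4)*r(U(-4)) = -23*(-2 - 1*(-4))**3 = -23*(-2 + 4)**3 = -23*2**3 = -23*8 = -184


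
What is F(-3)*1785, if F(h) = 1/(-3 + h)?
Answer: -595/2 ≈ -297.50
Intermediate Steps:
F(-3)*1785 = 1785/(-3 - 3) = 1785/(-6) = -⅙*1785 = -595/2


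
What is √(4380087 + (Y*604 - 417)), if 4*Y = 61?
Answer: 7*√89569 ≈ 2095.0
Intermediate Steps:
Y = 61/4 (Y = (¼)*61 = 61/4 ≈ 15.250)
√(4380087 + (Y*604 - 417)) = √(4380087 + ((61/4)*604 - 417)) = √(4380087 + (9211 - 417)) = √(4380087 + 8794) = √4388881 = 7*√89569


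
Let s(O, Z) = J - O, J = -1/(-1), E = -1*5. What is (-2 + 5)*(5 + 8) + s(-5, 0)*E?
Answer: 9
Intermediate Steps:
E = -5
J = 1 (J = -1*(-1) = 1)
s(O, Z) = 1 - O
(-2 + 5)*(5 + 8) + s(-5, 0)*E = (-2 + 5)*(5 + 8) + (1 - 1*(-5))*(-5) = 3*13 + (1 + 5)*(-5) = 39 + 6*(-5) = 39 - 30 = 9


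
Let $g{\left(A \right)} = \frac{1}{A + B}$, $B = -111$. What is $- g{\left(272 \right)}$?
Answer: $- \frac{1}{161} \approx -0.0062112$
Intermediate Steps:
$g{\left(A \right)} = \frac{1}{-111 + A}$ ($g{\left(A \right)} = \frac{1}{A - 111} = \frac{1}{-111 + A}$)
$- g{\left(272 \right)} = - \frac{1}{-111 + 272} = - \frac{1}{161}$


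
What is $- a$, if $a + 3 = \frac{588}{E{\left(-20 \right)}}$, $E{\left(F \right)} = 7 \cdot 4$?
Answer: $-18$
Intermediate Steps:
$E{\left(F \right)} = 28$
$a = 18$ ($a = -3 + \frac{588}{28} = -3 + 588 \cdot \frac{1}{28} = -3 + 21 = 18$)
$- a = \left(-1\right) 18 = -18$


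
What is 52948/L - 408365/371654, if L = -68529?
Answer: -47663181077/25469076966 ≈ -1.8714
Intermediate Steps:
52948/L - 408365/371654 = 52948/(-68529) - 408365/371654 = 52948*(-1/68529) - 408365*1/371654 = -52948/68529 - 408365/371654 = -47663181077/25469076966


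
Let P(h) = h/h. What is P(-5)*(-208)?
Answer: -208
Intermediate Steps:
P(h) = 1
P(-5)*(-208) = 1*(-208) = -208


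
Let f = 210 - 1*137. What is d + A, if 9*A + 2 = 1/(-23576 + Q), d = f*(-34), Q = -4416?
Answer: -625341281/251928 ≈ -2482.2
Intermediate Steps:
f = 73 (f = 210 - 137 = 73)
d = -2482 (d = 73*(-34) = -2482)
A = -55985/251928 (A = -2/9 + 1/(9*(-23576 - 4416)) = -2/9 + (1/9)/(-27992) = -2/9 + (1/9)*(-1/27992) = -2/9 - 1/251928 = -55985/251928 ≈ -0.22223)
d + A = -2482 - 55985/251928 = -625341281/251928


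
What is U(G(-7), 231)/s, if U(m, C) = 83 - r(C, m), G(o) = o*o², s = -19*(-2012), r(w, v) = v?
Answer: 213/19114 ≈ 0.011144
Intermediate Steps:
s = 38228
G(o) = o³
U(m, C) = 83 - m
U(G(-7), 231)/s = (83 - 1*(-7)³)/38228 = (83 - 1*(-343))*(1/38228) = (83 + 343)*(1/38228) = 426*(1/38228) = 213/19114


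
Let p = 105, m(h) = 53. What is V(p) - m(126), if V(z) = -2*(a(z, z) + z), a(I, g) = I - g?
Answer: -263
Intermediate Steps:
V(z) = -2*z (V(z) = -2*((z - z) + z) = -2*(0 + z) = -2*z)
V(p) - m(126) = -2*105 - 1*53 = -210 - 53 = -263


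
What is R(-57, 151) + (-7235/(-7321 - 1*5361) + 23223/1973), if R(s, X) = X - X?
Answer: 308788741/25021586 ≈ 12.341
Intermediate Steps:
R(s, X) = 0
R(-57, 151) + (-7235/(-7321 - 1*5361) + 23223/1973) = 0 + (-7235/(-7321 - 1*5361) + 23223/1973) = 0 + (-7235/(-7321 - 5361) + 23223*(1/1973)) = 0 + (-7235/(-12682) + 23223/1973) = 0 + (-7235*(-1/12682) + 23223/1973) = 0 + (7235/12682 + 23223/1973) = 0 + 308788741/25021586 = 308788741/25021586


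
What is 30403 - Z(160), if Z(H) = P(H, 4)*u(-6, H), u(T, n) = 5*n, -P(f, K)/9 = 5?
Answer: 66403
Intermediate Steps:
P(f, K) = -45 (P(f, K) = -9*5 = -45)
Z(H) = -225*H
30403 - Z(160) = 30403 - (-225)*160 = 30403 - 1*(-36000) = 30403 + 36000 = 66403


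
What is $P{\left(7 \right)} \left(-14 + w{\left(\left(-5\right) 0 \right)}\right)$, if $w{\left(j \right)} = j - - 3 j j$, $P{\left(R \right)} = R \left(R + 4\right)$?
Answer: $-1078$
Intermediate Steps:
$P{\left(R \right)} = R \left(4 + R\right)$
$w{\left(j \right)} = j + 3 j^{2}$ ($w{\left(j \right)} = j - - 3 j^{2} = j + 3 j^{2}$)
$P{\left(7 \right)} \left(-14 + w{\left(\left(-5\right) 0 \right)}\right) = 7 \left(4 + 7\right) \left(-14 + \left(-5\right) 0 \left(1 + 3 \left(\left(-5\right) 0\right)\right)\right) = 7 \cdot 11 \left(-14 + 0 \left(1 + 3 \cdot 0\right)\right) = 77 \left(-14 + 0 \left(1 + 0\right)\right) = 77 \left(-14 + 0 \cdot 1\right) = 77 \left(-14 + 0\right) = 77 \left(-14\right) = -1078$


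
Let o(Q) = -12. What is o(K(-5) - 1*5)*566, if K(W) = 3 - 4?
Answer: -6792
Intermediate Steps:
K(W) = -1
o(K(-5) - 1*5)*566 = -12*566 = -6792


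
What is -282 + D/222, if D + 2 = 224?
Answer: -281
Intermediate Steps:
D = 222 (D = -2 + 224 = 222)
-282 + D/222 = -282 + 222/222 = -282 + 222*(1/222) = -282 + 1 = -281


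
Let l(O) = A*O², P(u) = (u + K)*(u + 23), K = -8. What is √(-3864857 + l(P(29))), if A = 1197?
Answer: √1423514551 ≈ 37730.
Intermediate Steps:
P(u) = (-8 + u)*(23 + u) (P(u) = (u - 8)*(u + 23) = (-8 + u)*(23 + u))
l(O) = 1197*O²
√(-3864857 + l(P(29))) = √(-3864857 + 1197*(-184 + 29² + 15*29)²) = √(-3864857 + 1197*(-184 + 841 + 435)²) = √(-3864857 + 1197*1092²) = √(-3864857 + 1197*1192464) = √(-3864857 + 1427379408) = √1423514551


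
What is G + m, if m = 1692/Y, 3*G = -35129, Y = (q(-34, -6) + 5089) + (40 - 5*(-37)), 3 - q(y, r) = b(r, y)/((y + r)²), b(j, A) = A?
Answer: -149421250793/12760851 ≈ -11709.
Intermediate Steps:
q(y, r) = 3 - y/(r + y)² (q(y, r) = 3 - y/((y + r)²) = 3 - y/((r + y)²) = 3 - y/(r + y)²)
Y = 4253617/800 (Y = ((3 - 1*(-34)/(-6 - 34)²) + 5089) + (40 - 5*(-37)) = ((3 - 1*(-34)/(-40)²) + 5089) + (40 + 185) = ((3 - 1*(-34)*1/1600) + 5089) + 225 = ((3 + 17/800) + 5089) + 225 = (2417/800 + 5089) + 225 = 4073617/800 + 225 = 4253617/800 ≈ 5317.0)
G = -35129/3 (G = (⅓)*(-35129) = -35129/3 ≈ -11710.)
m = 1353600/4253617 (m = 1692/(4253617/800) = 1692*(800/4253617) = 1353600/4253617 ≈ 0.31822)
G + m = -35129/3 + 1353600/4253617 = -149421250793/12760851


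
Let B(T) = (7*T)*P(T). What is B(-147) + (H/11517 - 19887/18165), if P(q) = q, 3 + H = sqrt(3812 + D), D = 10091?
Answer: 502300701907/3320735 + sqrt(13903)/11517 ≈ 1.5126e+5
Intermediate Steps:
H = -3 + sqrt(13903) (H = -3 + sqrt(3812 + 10091) = -3 + sqrt(13903) ≈ 114.91)
B(T) = 7*T**2 (B(T) = (7*T)*T = 7*T**2)
B(-147) + (H/11517 - 19887/18165) = 7*(-147)**2 + ((-3 + sqrt(13903))/11517 - 19887/18165) = 7*21609 + ((-3 + sqrt(13903))*(1/11517) - 19887*1/18165) = 151263 + ((-1/3839 + sqrt(13903)/11517) - 947/865) = 151263 + (-3636398/3320735 + sqrt(13903)/11517) = 502300701907/3320735 + sqrt(13903)/11517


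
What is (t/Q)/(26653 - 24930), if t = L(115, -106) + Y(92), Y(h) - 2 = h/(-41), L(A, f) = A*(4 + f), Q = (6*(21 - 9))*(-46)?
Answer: 120235/58492404 ≈ 0.0020556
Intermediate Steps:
Q = -3312 (Q = (6*12)*(-46) = 72*(-46) = -3312)
Y(h) = 2 - h/41 (Y(h) = 2 + h/(-41) = 2 + h*(-1/41) = 2 - h/41)
t = -480940/41 (t = 115*(4 - 106) + (2 - 1/41*92) = 115*(-102) + (2 - 92/41) = -11730 - 10/41 = -480940/41 ≈ -11730.)
(t/Q)/(26653 - 24930) = (-480940/41/(-3312))/(26653 - 24930) = -480940/41*(-1/3312)/1723 = (120235/33948)*(1/1723) = 120235/58492404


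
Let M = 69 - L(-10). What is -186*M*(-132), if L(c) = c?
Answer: 1939608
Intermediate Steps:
M = 79 (M = 69 - 1*(-10) = 69 + 10 = 79)
-186*M*(-132) = -186*79*(-132) = -14694*(-132) = 1939608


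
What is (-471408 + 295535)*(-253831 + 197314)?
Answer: 9939814341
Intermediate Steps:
(-471408 + 295535)*(-253831 + 197314) = -175873*(-56517) = 9939814341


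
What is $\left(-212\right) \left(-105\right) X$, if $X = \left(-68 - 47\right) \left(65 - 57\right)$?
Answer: $-20479200$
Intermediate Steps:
$X = -920$ ($X = \left(-115\right) 8 = -920$)
$\left(-212\right) \left(-105\right) X = \left(-212\right) \left(-105\right) \left(-920\right) = 22260 \left(-920\right) = -20479200$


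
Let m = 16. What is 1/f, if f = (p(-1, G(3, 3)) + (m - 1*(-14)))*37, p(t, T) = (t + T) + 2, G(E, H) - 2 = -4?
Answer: 1/1073 ≈ 0.00093197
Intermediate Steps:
G(E, H) = -2 (G(E, H) = 2 - 4 = -2)
p(t, T) = 2 + T + t (p(t, T) = (T + t) + 2 = 2 + T + t)
f = 1073 (f = ((2 - 2 - 1) + (16 - 1*(-14)))*37 = (-1 + (16 + 14))*37 = (-1 + 30)*37 = 29*37 = 1073)
1/f = 1/1073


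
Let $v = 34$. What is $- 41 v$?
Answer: $-1394$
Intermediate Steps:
$- 41 v = \left(-41\right) 34 = -1394$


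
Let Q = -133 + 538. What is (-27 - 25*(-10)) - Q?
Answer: -182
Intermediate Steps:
Q = 405
(-27 - 25*(-10)) - Q = (-27 - 25*(-10)) - 1*405 = (-27 + 250) - 405 = 223 - 405 = -182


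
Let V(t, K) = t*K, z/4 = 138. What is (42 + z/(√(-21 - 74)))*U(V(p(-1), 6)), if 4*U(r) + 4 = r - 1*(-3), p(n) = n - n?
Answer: -21/2 + 138*I*√95/95 ≈ -10.5 + 14.159*I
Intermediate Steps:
z = 552 (z = 4*138 = 552)
p(n) = 0
V(t, K) = K*t
U(r) = -¼ + r/4 (U(r) = -1 + (r - 1*(-3))/4 = -1 + (r + 3)/4 = -1 + (3 + r)/4 = -1 + (¾ + r/4) = -¼ + r/4)
(42 + z/(√(-21 - 74)))*U(V(p(-1), 6)) = (42 + 552/(√(-21 - 74)))*(-¼ + (6*0)/4) = (42 + 552/(√(-95)))*(-¼ + (¼)*0) = (42 + 552/((I*√95)))*(-¼ + 0) = (42 + 552*(-I*√95/95))*(-¼) = (42 - 552*I*√95/95)*(-¼) = -21/2 + 138*I*√95/95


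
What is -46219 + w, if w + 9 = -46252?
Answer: -92480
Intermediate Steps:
w = -46261 (w = -9 - 46252 = -46261)
-46219 + w = -46219 - 46261 = -92480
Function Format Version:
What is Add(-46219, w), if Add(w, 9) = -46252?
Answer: -92480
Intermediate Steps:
w = -46261 (w = Add(-9, -46252) = -46261)
Add(-46219, w) = Add(-46219, -46261) = -92480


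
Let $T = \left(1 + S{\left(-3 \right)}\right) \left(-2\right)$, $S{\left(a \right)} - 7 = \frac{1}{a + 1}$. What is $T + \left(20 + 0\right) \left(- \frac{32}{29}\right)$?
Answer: $- \frac{1075}{29} \approx -37.069$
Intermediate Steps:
$S{\left(a \right)} = 7 + \frac{1}{1 + a}$ ($S{\left(a \right)} = 7 + \frac{1}{a + 1} = 7 + \frac{1}{1 + a}$)
$T = -15$ ($T = \left(1 + \frac{8 + 7 \left(-3\right)}{1 - 3}\right) \left(-2\right) = \left(1 + \frac{8 - 21}{-2}\right) \left(-2\right) = \left(1 - - \frac{13}{2}\right) \left(-2\right) = \left(1 + \frac{13}{2}\right) \left(-2\right) = \frac{15}{2} \left(-2\right) = -15$)
$T + \left(20 + 0\right) \left(- \frac{32}{29}\right) = -15 + \left(20 + 0\right) \left(- \frac{32}{29}\right) = -15 + 20 \left(\left(-32\right) \frac{1}{29}\right) = -15 + 20 \left(- \frac{32}{29}\right) = -15 - \frac{640}{29} = - \frac{1075}{29}$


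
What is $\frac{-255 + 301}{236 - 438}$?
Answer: $- \frac{23}{101} \approx -0.22772$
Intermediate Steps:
$\frac{-255 + 301}{236 - 438} = \frac{46}{-202} = 46 \left(- \frac{1}{202}\right) = - \frac{23}{101}$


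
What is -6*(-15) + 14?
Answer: 104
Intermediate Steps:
-6*(-15) + 14 = 90 + 14 = 104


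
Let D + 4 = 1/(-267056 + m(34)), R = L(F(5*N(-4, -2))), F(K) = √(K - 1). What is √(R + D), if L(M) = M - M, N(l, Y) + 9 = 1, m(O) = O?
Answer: I*√285203260958/267022 ≈ 2.0*I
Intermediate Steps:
N(l, Y) = -8 (N(l, Y) = -9 + 1 = -8)
F(K) = √(-1 + K)
L(M) = 0
R = 0
D = -1068089/267022 (D = -4 + 1/(-267056 + 34) = -4 + 1/(-267022) = -4 - 1/267022 = -1068089/267022 ≈ -4.0000)
√(R + D) = √(0 - 1068089/267022) = √(-1068089/267022) = I*√285203260958/267022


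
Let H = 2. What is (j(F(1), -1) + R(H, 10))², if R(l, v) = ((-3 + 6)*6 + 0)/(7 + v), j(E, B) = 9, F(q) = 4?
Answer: 29241/289 ≈ 101.18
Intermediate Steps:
R(l, v) = 18/(7 + v) (R(l, v) = (3*6 + 0)/(7 + v) = (18 + 0)/(7 + v) = 18/(7 + v))
(j(F(1), -1) + R(H, 10))² = (9 + 18/(7 + 10))² = (9 + 18/17)² = (171/17)² = 29241/289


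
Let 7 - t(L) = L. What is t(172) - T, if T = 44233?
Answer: -44398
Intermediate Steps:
t(L) = 7 - L
t(172) - T = (7 - 1*172) - 1*44233 = (7 - 172) - 44233 = -165 - 44233 = -44398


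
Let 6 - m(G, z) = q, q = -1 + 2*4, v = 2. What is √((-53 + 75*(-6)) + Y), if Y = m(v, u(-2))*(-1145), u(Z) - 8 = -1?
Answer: √642 ≈ 25.338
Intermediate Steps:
u(Z) = 7 (u(Z) = 8 - 1 = 7)
q = 7 (q = -1 + 8 = 7)
m(G, z) = -1 (m(G, z) = 6 - 1*7 = 6 - 7 = -1)
Y = 1145 (Y = -1*(-1145) = 1145)
√((-53 + 75*(-6)) + Y) = √((-53 + 75*(-6)) + 1145) = √((-53 - 450) + 1145) = √(-503 + 1145) = √642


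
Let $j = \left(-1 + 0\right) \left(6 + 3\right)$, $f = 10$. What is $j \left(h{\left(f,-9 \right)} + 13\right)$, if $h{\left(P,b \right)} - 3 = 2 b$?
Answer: $18$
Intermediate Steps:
$h{\left(P,b \right)} = 3 + 2 b$
$j = -9$ ($j = \left(-1\right) 9 = -9$)
$j \left(h{\left(f,-9 \right)} + 13\right) = - 9 \left(\left(3 + 2 \left(-9\right)\right) + 13\right) = - 9 \left(\left(3 - 18\right) + 13\right) = - 9 \left(-15 + 13\right) = \left(-9\right) \left(-2\right) = 18$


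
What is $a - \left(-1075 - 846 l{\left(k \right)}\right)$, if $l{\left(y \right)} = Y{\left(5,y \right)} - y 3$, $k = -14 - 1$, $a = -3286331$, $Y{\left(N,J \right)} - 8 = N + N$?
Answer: $-3231958$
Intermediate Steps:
$Y{\left(N,J \right)} = 8 + 2 N$ ($Y{\left(N,J \right)} = 8 + \left(N + N\right) = 8 + 2 N$)
$k = -15$ ($k = -14 - 1 = -15$)
$l{\left(y \right)} = 18 - 3 y$ ($l{\left(y \right)} = \left(8 + 2 \cdot 5\right) - y 3 = \left(8 + 10\right) - 3 y = 18 - 3 y$)
$a - \left(-1075 - 846 l{\left(k \right)}\right) = -3286331 - \left(-1075 - 846 \left(18 - -45\right)\right) = -3286331 - \left(-1075 - 846 \left(18 + 45\right)\right) = -3286331 - \left(-1075 - 53298\right) = -3286331 - -54373 = -3286331 + 54373 = -3231958$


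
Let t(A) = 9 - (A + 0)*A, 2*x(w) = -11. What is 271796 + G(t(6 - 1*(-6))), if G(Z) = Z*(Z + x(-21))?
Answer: 581527/2 ≈ 2.9076e+5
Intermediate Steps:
x(w) = -11/2 (x(w) = (½)*(-11) = -11/2)
t(A) = 9 - A² (t(A) = 9 - A*A = 9 - A²)
G(Z) = Z*(-11/2 + Z) (G(Z) = Z*(Z - 11/2) = Z*(-11/2 + Z))
271796 + G(t(6 - 1*(-6))) = 271796 + (9 - (6 - 1*(-6))²)*(-11 + 2*(9 - (6 - 1*(-6))²))/2 = 271796 + (9 - (6 + 6)²)*(-11 + 2*(9 - (6 + 6)²))/2 = 271796 + (9 - 1*12²)*(-11 + 2*(9 - 1*12²))/2 = 271796 + (9 - 1*144)*(-11 + 2*(9 - 1*144))/2 = 271796 + (9 - 144)*(-11 + 2*(9 - 144))/2 = 271796 + (½)*(-135)*(-11 + 2*(-135)) = 271796 + (½)*(-135)*(-11 - 270) = 271796 + (½)*(-135)*(-281) = 271796 + 37935/2 = 581527/2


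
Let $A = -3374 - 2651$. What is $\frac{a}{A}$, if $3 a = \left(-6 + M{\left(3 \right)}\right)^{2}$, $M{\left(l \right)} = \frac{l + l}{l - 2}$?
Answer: $0$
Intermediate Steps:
$M{\left(l \right)} = \frac{2 l}{-2 + l}$
$A = -6025$
$a = 0$ ($a = \frac{\left(-6 + 2 \cdot 3 \frac{1}{-2 + 3}\right)^{2}}{3} = \frac{\left(-6 + 2 \cdot 3 \cdot 1^{-1}\right)^{2}}{3} = \frac{\left(-6 + 2 \cdot 3 \cdot 1\right)^{2}}{3} = \frac{\left(-6 + 6\right)^{2}}{3} = \frac{0^{2}}{3} = \frac{1}{3} \cdot 0 = 0$)
$\frac{a}{A} = \frac{0}{-6025} = 0 \left(- \frac{1}{6025}\right) = 0$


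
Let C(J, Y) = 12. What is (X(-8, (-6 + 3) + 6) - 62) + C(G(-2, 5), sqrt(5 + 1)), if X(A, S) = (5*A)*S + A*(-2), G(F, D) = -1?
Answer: -154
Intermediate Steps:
X(A, S) = -2*A + 5*A*S (X(A, S) = 5*A*S - 2*A = -2*A + 5*A*S)
(X(-8, (-6 + 3) + 6) - 62) + C(G(-2, 5), sqrt(5 + 1)) = (-8*(-2 + 5*((-6 + 3) + 6)) - 62) + 12 = (-8*(-2 + 5*(-3 + 6)) - 62) + 12 = (-8*(-2 + 5*3) - 62) + 12 = (-8*(-2 + 15) - 62) + 12 = (-8*13 - 62) + 12 = (-104 - 62) + 12 = -166 + 12 = -154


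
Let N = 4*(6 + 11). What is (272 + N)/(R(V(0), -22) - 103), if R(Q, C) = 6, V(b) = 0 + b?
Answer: -340/97 ≈ -3.5052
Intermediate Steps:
V(b) = b
N = 68 (N = 4*17 = 68)
(272 + N)/(R(V(0), -22) - 103) = (272 + 68)/(6 - 103) = 340/(-97) = 340*(-1/97) = -340/97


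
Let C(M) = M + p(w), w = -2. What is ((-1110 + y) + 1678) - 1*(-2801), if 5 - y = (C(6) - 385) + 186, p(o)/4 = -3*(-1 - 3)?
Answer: 3519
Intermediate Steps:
p(o) = 48 (p(o) = 4*(-3*(-1 - 3)) = 4*(-3*(-4)) = 4*12 = 48)
C(M) = 48 + M (C(M) = M + 48 = 48 + M)
y = 150 (y = 5 - (((48 + 6) - 385) + 186) = 5 - ((54 - 385) + 186) = 5 - (-331 + 186) = 5 - 1*(-145) = 5 + 145 = 150)
((-1110 + y) + 1678) - 1*(-2801) = ((-1110 + 150) + 1678) - 1*(-2801) = (-960 + 1678) + 2801 = 718 + 2801 = 3519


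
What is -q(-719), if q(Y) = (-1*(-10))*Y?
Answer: 7190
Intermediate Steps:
q(Y) = 10*Y
-q(-719) = -10*(-719) = -1*(-7190) = 7190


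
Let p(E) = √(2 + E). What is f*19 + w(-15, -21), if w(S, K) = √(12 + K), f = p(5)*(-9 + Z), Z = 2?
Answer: -133*√7 + 3*I ≈ -351.88 + 3.0*I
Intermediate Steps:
f = -7*√7 (f = √(2 + 5)*(-9 + 2) = √7*(-7) = -7*√7 ≈ -18.520)
f*19 + w(-15, -21) = -7*√7*19 + √(12 - 21) = -133*√7 + √(-9) = -133*√7 + 3*I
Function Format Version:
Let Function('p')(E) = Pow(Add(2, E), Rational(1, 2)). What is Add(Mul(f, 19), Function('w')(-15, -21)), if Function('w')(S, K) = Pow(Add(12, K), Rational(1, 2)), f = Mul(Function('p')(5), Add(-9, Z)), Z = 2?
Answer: Add(Mul(-133, Pow(7, Rational(1, 2))), Mul(3, I)) ≈ Add(-351.88, Mul(3.0000, I))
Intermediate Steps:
f = Mul(-7, Pow(7, Rational(1, 2))) (f = Mul(Pow(Add(2, 5), Rational(1, 2)), Add(-9, 2)) = Mul(Pow(7, Rational(1, 2)), -7) = Mul(-7, Pow(7, Rational(1, 2))) ≈ -18.520)
Add(Mul(f, 19), Function('w')(-15, -21)) = Add(Mul(Mul(-7, Pow(7, Rational(1, 2))), 19), Pow(Add(12, -21), Rational(1, 2))) = Add(Mul(-133, Pow(7, Rational(1, 2))), Pow(-9, Rational(1, 2))) = Add(Mul(-133, Pow(7, Rational(1, 2))), Mul(3, I))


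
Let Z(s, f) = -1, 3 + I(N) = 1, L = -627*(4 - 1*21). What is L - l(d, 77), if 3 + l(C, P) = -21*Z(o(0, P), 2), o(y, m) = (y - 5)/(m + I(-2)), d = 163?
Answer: 10641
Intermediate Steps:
L = 10659 (L = -627*(4 - 21) = -627*(-17) = 10659)
I(N) = -2 (I(N) = -3 + 1 = -2)
o(y, m) = (-5 + y)/(-2 + m) (o(y, m) = (y - 5)/(m - 2) = (-5 + y)/(-2 + m))
l(C, P) = 18 (l(C, P) = -3 - 21*(-1) = -3 + 21 = 18)
L - l(d, 77) = 10659 - 1*18 = 10659 - 18 = 10641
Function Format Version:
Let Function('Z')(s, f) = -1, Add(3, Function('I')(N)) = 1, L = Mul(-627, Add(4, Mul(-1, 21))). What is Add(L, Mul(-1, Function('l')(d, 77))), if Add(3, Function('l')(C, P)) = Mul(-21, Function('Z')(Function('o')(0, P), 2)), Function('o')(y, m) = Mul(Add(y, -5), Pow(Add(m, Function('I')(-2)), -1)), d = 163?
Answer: 10641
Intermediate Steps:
L = 10659 (L = Mul(-627, Add(4, -21)) = Mul(-627, -17) = 10659)
Function('I')(N) = -2 (Function('I')(N) = Add(-3, 1) = -2)
Function('o')(y, m) = Mul(Pow(Add(-2, m), -1), Add(-5, y)) (Function('o')(y, m) = Mul(Add(y, -5), Pow(Add(m, -2), -1)) = Mul(Add(-5, y), Pow(Add(-2, m), -1)) = Mul(Pow(Add(-2, m), -1), Add(-5, y)))
Function('l')(C, P) = 18 (Function('l')(C, P) = Add(-3, Mul(-21, -1)) = Add(-3, 21) = 18)
Add(L, Mul(-1, Function('l')(d, 77))) = Add(10659, Mul(-1, 18)) = Add(10659, -18) = 10641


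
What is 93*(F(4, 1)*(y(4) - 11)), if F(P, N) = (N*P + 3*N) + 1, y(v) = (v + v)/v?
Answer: -6696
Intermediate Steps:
y(v) = 2 (y(v) = (2*v)/v = 2)
F(P, N) = 1 + 3*N + N*P (F(P, N) = (3*N + N*P) + 1 = 1 + 3*N + N*P)
93*(F(4, 1)*(y(4) - 11)) = 93*((1 + 3*1 + 1*4)*(2 - 11)) = 93*((1 + 3 + 4)*(-9)) = 93*(8*(-9)) = 93*(-72) = -6696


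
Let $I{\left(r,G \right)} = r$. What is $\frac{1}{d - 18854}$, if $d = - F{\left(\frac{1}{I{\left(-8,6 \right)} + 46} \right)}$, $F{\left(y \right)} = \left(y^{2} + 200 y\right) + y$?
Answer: $- \frac{1444}{27232815} \approx -5.3024 \cdot 10^{-5}$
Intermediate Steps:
$F{\left(y \right)} = y^{2} + 201 y$
$d = - \frac{7639}{1444}$ ($d = - \frac{201 + \frac{1}{-8 + 46}}{-8 + 46} = - \frac{201 + \frac{1}{38}}{38} = - \frac{7639}{38 \cdot 38} = \left(-1\right) \frac{7639}{1444} = - \frac{7639}{1444} \approx -5.2902$)
$\frac{1}{d - 18854} = \frac{1}{- \frac{7639}{1444} - 18854} = \frac{1}{- \frac{27232815}{1444}} = - \frac{1444}{27232815}$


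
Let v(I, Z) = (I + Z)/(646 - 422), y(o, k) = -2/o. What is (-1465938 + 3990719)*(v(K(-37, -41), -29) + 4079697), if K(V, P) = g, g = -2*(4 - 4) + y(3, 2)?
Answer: 988832749149485/96 ≈ 1.0300e+13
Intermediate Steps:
g = -⅔ (g = -2*(4 - 4) - 2/3 = -2*0 - 2*⅓ = 0 - ⅔ = -⅔ ≈ -0.66667)
K(V, P) = -⅔
v(I, Z) = I/224 + Z/224 (v(I, Z) = (I + Z)/224 = (I + Z)*(1/224) = I/224 + Z/224)
(-1465938 + 3990719)*(v(K(-37, -41), -29) + 4079697) = (-1465938 + 3990719)*(((1/224)*(-⅔) + (1/224)*(-29)) + 4079697) = 2524781*((-1/336 - 29/224) + 4079697) = 2524781*(-89/672 + 4079697) = 2524781*(2741556295/672) = 988832749149485/96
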